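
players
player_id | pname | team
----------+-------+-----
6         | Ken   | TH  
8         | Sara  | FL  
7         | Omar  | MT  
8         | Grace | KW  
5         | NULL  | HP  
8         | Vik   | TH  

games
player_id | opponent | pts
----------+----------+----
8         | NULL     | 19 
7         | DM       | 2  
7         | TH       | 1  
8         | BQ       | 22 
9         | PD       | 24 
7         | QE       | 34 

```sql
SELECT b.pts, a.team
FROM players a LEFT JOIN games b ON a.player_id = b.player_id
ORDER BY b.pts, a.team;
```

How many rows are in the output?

LEFT JOIN keeps every row from `players`; unmatched rows get NULL for `games`'s columns.
Matching on a.player_id = b.player_id.
Matched pairs: 9; unmatched a rows kept: 2.
Total: 9 matched + 2 padded = 11 rows.

11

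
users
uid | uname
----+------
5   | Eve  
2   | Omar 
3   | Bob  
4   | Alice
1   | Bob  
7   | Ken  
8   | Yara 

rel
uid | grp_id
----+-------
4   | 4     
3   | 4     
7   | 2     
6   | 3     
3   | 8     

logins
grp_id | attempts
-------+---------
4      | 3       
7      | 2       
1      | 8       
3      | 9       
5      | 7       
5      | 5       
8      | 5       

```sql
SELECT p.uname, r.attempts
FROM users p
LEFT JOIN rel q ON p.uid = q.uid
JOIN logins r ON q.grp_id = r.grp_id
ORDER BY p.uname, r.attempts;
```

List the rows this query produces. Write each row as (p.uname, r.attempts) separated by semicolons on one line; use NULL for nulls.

(Alice, 3); (Bob, 3); (Bob, 5)

Step 1 — p LEFT JOIN q on uid → 8 row(s).
Then INNER JOIN `logins r` on grp_id: keep only rows whose q.grp_id appears in r.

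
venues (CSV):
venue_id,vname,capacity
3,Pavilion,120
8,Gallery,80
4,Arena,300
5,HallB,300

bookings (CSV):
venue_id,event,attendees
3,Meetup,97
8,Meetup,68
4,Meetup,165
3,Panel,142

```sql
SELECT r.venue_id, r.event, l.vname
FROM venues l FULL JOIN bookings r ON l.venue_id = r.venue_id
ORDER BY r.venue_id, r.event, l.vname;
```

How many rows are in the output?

5

FULL OUTER JOIN keeps every row from both sides; unmatched rows get NULL for the other side's columns.
Matching on l.venue_id = r.venue_id.
Matched pairs: 4; unmatched l rows kept: 1; unmatched r rows kept: 0.
Total: 4 matched + 1 padded = 5 rows.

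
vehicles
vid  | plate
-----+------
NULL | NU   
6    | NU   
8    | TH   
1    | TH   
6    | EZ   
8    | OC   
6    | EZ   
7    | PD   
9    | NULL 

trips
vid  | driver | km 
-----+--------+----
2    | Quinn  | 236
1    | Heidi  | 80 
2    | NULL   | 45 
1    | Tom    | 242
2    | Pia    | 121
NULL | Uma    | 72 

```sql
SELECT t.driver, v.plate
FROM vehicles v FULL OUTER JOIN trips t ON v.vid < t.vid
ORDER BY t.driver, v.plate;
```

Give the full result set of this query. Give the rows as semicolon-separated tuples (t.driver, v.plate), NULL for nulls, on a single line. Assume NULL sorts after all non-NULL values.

(Heidi, NULL); (Pia, TH); (Quinn, TH); (Tom, NULL); (Uma, NULL); (NULL, EZ); (NULL, EZ); (NULL, NU); (NULL, NU); (NULL, OC); (NULL, PD); (NULL, TH); (NULL, TH); (NULL, NULL)

FULL OUTER JOIN keeps every row from both sides; unmatched rows get NULL for the other side's columns.
Matching on v.vid < t.vid. A NULL in a compared column never satisfies the condition.
- vid=NULL: no t row matches, row kept with t columns NULL.
- vid=6: no t row matches, row kept with t columns NULL.
- vid=8: no t row matches, row kept with t columns NULL.
- vid=1: 3 matching t row(s), so 3 row(s) emitted.
- vid=6: no t row matches, row kept with t columns NULL.
- vid=8: no t row matches, row kept with t columns NULL.
- vid=6: no t row matches, row kept with t columns NULL.
- vid=7: no t row matches, row kept with t columns NULL.
- vid=9: no t row matches, row kept with t columns NULL.
- 3 row(s) from t found no v partner → padded with NULL.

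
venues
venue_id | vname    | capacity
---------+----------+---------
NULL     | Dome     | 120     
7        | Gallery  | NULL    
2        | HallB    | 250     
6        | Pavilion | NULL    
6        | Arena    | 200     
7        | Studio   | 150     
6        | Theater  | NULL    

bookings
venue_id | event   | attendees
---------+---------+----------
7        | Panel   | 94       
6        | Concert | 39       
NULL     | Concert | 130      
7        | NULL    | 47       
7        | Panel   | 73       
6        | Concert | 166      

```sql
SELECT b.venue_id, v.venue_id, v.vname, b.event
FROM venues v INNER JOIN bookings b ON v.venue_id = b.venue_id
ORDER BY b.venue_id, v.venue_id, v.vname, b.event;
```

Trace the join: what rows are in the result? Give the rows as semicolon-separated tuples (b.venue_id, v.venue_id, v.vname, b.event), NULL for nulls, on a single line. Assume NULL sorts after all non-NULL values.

INNER JOIN keeps only pairs where the ON condition holds.
Matching on v.venue_id = b.venue_id. A NULL in a compared column never satisfies the condition.
- v row (venue_id=NULL): no match → dropped.
- v row (venue_id=7): matches 3 b row(s) → 3 output row(s).
- v row (venue_id=2): no match → dropped.
- v row (venue_id=6): matches 2 b row(s) → 2 output row(s).
- v row (venue_id=6): matches 2 b row(s) → 2 output row(s).
- v row (venue_id=7): matches 3 b row(s) → 3 output row(s).
- v row (venue_id=6): matches 2 b row(s) → 2 output row(s).

(6, 6, Arena, Concert); (6, 6, Arena, Concert); (6, 6, Pavilion, Concert); (6, 6, Pavilion, Concert); (6, 6, Theater, Concert); (6, 6, Theater, Concert); (7, 7, Gallery, Panel); (7, 7, Gallery, Panel); (7, 7, Gallery, NULL); (7, 7, Studio, Panel); (7, 7, Studio, Panel); (7, 7, Studio, NULL)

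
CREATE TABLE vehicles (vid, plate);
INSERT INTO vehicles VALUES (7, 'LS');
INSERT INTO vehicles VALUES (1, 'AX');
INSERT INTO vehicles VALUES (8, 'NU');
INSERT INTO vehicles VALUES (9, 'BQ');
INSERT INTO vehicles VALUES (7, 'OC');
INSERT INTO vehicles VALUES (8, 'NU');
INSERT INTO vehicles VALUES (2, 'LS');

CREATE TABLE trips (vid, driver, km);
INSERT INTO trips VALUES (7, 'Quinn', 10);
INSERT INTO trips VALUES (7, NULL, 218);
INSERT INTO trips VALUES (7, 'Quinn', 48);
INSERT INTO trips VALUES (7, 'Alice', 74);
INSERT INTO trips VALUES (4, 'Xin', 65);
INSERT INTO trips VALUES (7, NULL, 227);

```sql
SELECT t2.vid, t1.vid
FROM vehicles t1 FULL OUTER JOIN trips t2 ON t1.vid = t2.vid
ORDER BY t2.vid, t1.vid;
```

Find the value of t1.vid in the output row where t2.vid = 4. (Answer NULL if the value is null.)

FULL OUTER JOIN keeps every row from both sides; unmatched rows get NULL for the other side's columns.
Matching on t1.vid = t2.vid.
- t1 row (vid=7): matches 5 t2 row(s) → 5 output row(s).
- t1 row (vid=1): no match → kept, t2 columns NULL.
- t1 row (vid=8): no match → kept, t2 columns NULL.
- t1 row (vid=9): no match → kept, t2 columns NULL.
- t1 row (vid=7): matches 5 t2 row(s) → 5 output row(s).
- t1 row (vid=8): no match → kept, t2 columns NULL.
- t1 row (vid=2): no match → kept, t2 columns NULL.
- 1 row(s) from t2 found no t1 partner → padded with NULL.

NULL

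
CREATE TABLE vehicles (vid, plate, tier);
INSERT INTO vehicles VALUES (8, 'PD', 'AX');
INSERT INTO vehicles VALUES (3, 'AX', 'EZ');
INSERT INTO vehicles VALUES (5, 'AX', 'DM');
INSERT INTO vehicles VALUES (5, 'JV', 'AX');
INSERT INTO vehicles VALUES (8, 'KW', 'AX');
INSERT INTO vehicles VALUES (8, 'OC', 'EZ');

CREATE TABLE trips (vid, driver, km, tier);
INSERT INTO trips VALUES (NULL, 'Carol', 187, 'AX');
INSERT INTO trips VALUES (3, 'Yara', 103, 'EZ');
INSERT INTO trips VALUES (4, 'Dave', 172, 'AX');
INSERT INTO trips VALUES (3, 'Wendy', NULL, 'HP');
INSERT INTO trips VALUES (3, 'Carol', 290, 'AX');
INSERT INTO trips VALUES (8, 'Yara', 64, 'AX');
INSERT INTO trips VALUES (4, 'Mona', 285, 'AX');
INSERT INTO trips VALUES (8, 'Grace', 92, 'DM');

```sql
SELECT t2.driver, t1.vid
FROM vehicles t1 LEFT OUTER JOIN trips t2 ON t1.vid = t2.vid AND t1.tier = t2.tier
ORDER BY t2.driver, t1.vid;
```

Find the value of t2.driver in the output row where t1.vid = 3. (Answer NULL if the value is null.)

LEFT JOIN keeps every row from `vehicles`; unmatched rows get NULL for `trips`'s columns.
Matching on t1.vid = t2.vid AND t1.tier = t2.tier. A NULL in a compared column never satisfies the condition.
- vid=8, tier=AX: 1 matching t2 row(s), so 1 row(s) emitted.
- vid=3, tier=EZ: 1 matching t2 row(s), so 1 row(s) emitted.
- vid=5, tier=DM: no t2 row matches, row kept with t2 columns NULL.
- vid=5, tier=AX: no t2 row matches, row kept with t2 columns NULL.
- vid=8, tier=AX: 1 matching t2 row(s), so 1 row(s) emitted.
- vid=8, tier=EZ: no t2 row matches, row kept with t2 columns NULL.

Yara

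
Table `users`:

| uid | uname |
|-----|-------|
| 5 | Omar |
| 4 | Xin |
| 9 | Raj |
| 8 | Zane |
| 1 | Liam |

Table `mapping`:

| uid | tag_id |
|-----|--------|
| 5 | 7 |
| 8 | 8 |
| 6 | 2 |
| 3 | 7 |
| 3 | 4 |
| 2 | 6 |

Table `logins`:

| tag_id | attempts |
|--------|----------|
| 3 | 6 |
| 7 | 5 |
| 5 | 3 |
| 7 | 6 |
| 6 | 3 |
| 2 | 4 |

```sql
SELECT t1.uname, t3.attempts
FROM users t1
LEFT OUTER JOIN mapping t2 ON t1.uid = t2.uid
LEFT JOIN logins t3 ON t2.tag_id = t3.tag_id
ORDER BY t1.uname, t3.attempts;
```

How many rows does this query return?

Step 1 — t1 LEFT JOIN t2 on uid → 5 row(s).
Then LEFT JOIN `logins t3` on tag_id: each of those 5 rows is kept; rows whose t2.tag_id has no match in t3 get NULL for t3's columns.
Result: 6 row(s).

6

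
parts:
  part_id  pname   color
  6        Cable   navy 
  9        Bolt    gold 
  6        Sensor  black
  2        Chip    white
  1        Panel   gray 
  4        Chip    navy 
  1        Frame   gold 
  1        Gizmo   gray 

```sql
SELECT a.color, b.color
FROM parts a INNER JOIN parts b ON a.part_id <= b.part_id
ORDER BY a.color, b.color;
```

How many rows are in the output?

INNER JOIN keeps only pairs where the ON condition holds.
Matching on a.part_id <= b.part_id.
Matched pairs: 40.
Total: 40 rows.

40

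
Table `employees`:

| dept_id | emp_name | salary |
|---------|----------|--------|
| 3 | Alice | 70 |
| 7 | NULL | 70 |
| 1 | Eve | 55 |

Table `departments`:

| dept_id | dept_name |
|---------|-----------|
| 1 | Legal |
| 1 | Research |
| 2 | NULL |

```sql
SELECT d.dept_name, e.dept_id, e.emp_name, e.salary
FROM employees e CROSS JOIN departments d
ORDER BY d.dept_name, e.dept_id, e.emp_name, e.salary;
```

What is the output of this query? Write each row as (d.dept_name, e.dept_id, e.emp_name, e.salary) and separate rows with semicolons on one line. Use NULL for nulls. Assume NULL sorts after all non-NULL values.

CROSS JOIN pairs every row of `employees` with every row of `departments`: 3 × 3 = 9 rows.
After projecting and ordering:
d.dept_name | e.dept_id | e.emp_name | e.salary
Legal | 1 | Eve | 55
Legal | 3 | Alice | 70
Legal | 7 | NULL | 70
Research | 1 | Eve | 55
Research | 3 | Alice | 70
Research | 7 | NULL | 70
NULL | 1 | Eve | 55
NULL | 3 | Alice | 70
NULL | 7 | NULL | 70

(Legal, 1, Eve, 55); (Legal, 3, Alice, 70); (Legal, 7, NULL, 70); (Research, 1, Eve, 55); (Research, 3, Alice, 70); (Research, 7, NULL, 70); (NULL, 1, Eve, 55); (NULL, 3, Alice, 70); (NULL, 7, NULL, 70)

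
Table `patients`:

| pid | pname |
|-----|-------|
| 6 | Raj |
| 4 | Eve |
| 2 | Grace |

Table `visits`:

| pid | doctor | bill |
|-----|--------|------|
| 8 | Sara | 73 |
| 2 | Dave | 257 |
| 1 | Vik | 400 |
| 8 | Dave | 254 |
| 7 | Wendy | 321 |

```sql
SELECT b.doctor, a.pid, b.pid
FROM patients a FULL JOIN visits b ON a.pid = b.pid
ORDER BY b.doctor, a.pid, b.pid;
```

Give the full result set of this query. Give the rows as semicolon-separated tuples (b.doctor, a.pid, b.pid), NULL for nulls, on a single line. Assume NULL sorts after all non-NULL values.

(Dave, 2, 2); (Dave, NULL, 8); (Sara, NULL, 8); (Vik, NULL, 1); (Wendy, NULL, 7); (NULL, 4, NULL); (NULL, 6, NULL)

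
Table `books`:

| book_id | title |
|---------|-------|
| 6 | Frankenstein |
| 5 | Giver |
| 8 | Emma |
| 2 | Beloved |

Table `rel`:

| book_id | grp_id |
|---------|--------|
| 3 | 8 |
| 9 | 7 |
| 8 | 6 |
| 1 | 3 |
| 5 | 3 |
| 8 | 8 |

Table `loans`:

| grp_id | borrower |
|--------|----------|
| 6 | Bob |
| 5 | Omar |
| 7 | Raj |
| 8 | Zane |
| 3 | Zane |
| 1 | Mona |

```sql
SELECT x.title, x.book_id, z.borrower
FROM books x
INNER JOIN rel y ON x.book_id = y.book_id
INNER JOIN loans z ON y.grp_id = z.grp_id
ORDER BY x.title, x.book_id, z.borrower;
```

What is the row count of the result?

3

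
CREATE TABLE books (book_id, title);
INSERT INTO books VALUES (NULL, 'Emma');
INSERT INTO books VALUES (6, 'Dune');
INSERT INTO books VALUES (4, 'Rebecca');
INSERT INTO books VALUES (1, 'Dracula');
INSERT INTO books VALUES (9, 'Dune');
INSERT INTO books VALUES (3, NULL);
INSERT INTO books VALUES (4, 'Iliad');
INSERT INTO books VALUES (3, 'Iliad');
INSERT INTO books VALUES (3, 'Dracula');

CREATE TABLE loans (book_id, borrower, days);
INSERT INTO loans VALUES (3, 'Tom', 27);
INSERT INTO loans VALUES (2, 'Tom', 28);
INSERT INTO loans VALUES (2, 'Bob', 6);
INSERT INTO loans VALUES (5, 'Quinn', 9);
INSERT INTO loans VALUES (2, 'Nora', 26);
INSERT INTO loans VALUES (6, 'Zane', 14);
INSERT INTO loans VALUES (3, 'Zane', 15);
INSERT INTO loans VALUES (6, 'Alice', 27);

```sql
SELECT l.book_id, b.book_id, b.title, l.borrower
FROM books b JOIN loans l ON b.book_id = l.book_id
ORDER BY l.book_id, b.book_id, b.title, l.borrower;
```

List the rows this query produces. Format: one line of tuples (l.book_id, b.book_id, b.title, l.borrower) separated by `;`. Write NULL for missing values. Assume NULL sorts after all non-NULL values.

(3, 3, Dracula, Tom); (3, 3, Dracula, Zane); (3, 3, Iliad, Tom); (3, 3, Iliad, Zane); (3, 3, NULL, Tom); (3, 3, NULL, Zane); (6, 6, Dune, Alice); (6, 6, Dune, Zane)

INNER JOIN keeps only pairs where the ON condition holds.
Matching on b.book_id = l.book_id. A NULL in a compared column never satisfies the condition.
Matched pairs: 8.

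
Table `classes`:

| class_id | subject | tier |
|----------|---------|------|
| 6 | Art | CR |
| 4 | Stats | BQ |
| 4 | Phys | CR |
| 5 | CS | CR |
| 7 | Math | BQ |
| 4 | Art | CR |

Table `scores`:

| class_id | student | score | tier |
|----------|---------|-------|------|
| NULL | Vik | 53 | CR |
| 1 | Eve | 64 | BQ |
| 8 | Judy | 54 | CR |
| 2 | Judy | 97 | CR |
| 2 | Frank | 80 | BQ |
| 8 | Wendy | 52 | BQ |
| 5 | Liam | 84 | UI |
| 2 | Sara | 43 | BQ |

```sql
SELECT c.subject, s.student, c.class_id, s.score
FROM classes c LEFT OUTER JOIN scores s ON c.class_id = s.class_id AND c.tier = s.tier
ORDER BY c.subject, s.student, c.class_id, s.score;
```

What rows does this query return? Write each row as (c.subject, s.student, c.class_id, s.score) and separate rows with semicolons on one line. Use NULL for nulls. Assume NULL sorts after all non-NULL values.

(Art, NULL, 4, NULL); (Art, NULL, 6, NULL); (CS, NULL, 5, NULL); (Math, NULL, 7, NULL); (Phys, NULL, 4, NULL); (Stats, NULL, 4, NULL)

LEFT JOIN keeps every row from `classes`; unmatched rows get NULL for `scores`'s columns.
Matching on c.class_id = s.class_id AND c.tier = s.tier. A NULL in a compared column never satisfies the condition.
Matched pairs: 0; unmatched c rows kept: 6.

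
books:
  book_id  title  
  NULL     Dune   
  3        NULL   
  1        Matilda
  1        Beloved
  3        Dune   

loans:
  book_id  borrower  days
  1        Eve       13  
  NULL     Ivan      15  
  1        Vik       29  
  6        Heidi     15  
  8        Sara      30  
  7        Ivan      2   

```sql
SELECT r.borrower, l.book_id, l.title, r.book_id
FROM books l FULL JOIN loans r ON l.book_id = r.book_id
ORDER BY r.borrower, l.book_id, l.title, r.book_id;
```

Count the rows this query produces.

FULL OUTER JOIN keeps every row from both sides; unmatched rows get NULL for the other side's columns.
Matching on l.book_id = r.book_id. A NULL in a compared column never satisfies the condition.
- l (book_id=NULL) has no partner → padded with NULL.
- l (book_id=3) has no partner → padded with NULL.
- l (book_id=1) pairs with 2 row(s) of r.
- l (book_id=1) pairs with 2 row(s) of r.
- l (book_id=3) has no partner → padded with NULL.
- 4 r row(s) had no l match → kept, l columns NULL.
Total: 4 matched + 7 padded = 11 rows.

11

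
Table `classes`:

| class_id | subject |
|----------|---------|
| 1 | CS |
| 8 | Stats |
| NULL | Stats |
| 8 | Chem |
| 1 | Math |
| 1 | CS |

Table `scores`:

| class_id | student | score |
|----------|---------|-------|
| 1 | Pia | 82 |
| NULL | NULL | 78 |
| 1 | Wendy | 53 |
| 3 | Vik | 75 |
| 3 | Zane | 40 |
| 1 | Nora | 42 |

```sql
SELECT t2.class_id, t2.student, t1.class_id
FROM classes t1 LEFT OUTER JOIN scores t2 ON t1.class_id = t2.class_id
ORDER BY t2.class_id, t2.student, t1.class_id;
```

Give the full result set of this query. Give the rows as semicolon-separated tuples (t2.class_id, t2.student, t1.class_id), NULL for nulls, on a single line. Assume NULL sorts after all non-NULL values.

LEFT JOIN keeps every row from `classes`; unmatched rows get NULL for `scores`'s columns.
Matching on t1.class_id = t2.class_id. A NULL in a compared column never satisfies the condition.
- t1[0] class_id=1 → 3 match(es) in t2 → 3 row(s).
- t1[1] class_id=8 → no match; kept with NULLs on the t2 side.
- t1[2] class_id=NULL → no match; kept with NULLs on the t2 side.
- t1[3] class_id=8 → no match; kept with NULLs on the t2 side.
- t1[4] class_id=1 → 3 match(es) in t2 → 3 row(s).
- t1[5] class_id=1 → 3 match(es) in t2 → 3 row(s).

(1, Nora, 1); (1, Nora, 1); (1, Nora, 1); (1, Pia, 1); (1, Pia, 1); (1, Pia, 1); (1, Wendy, 1); (1, Wendy, 1); (1, Wendy, 1); (NULL, NULL, 8); (NULL, NULL, 8); (NULL, NULL, NULL)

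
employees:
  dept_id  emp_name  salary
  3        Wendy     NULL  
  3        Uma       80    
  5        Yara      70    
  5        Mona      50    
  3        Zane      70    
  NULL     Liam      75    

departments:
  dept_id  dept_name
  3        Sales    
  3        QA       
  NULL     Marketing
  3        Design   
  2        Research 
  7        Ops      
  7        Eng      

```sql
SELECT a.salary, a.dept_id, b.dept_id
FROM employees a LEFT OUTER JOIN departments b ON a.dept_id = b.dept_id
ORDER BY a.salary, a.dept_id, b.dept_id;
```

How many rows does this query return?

12

LEFT JOIN keeps every row from `employees`; unmatched rows get NULL for `departments`'s columns.
Matching on a.dept_id = b.dept_id. A NULL in a compared column never satisfies the condition.
Matched pairs: 9; unmatched a rows kept: 3.
Total: 9 matched + 3 padded = 12 rows.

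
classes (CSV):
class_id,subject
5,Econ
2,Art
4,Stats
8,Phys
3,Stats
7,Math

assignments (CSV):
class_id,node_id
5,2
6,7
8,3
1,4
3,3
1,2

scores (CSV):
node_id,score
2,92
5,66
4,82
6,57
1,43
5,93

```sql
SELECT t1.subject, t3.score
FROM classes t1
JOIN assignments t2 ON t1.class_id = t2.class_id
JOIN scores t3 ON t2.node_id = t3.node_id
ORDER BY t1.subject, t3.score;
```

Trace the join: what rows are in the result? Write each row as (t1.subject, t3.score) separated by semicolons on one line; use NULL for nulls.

Joins associate left-to-right: classes INNER JOIN assignments on class_id gives 3 intermediate row(s).
Then INNER JOIN `scores t3` on node_id: keep only rows whose t2.node_id appears in t3.

(Econ, 92)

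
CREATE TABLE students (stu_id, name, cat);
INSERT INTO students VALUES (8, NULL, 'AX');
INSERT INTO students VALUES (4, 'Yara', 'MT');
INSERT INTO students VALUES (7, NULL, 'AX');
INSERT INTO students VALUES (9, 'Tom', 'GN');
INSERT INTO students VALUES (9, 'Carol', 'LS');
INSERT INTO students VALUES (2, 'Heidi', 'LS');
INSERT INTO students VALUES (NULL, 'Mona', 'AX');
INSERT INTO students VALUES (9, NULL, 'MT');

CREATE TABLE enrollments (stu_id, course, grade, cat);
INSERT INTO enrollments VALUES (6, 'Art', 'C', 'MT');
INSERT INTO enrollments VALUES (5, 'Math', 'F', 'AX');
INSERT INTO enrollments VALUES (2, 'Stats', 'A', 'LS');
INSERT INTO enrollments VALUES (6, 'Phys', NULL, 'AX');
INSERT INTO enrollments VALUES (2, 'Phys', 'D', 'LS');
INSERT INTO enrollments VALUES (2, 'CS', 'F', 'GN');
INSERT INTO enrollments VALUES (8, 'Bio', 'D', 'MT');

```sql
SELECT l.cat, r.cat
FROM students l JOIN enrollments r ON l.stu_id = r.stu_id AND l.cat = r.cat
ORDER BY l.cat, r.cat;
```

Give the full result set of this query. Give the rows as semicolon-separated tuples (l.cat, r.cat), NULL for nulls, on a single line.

INNER JOIN keeps only pairs where the ON condition holds.
Matching on l.stu_id = r.stu_id AND l.cat = r.cat. A NULL in a compared column never satisfies the condition.
Matched pairs: 2.

(LS, LS); (LS, LS)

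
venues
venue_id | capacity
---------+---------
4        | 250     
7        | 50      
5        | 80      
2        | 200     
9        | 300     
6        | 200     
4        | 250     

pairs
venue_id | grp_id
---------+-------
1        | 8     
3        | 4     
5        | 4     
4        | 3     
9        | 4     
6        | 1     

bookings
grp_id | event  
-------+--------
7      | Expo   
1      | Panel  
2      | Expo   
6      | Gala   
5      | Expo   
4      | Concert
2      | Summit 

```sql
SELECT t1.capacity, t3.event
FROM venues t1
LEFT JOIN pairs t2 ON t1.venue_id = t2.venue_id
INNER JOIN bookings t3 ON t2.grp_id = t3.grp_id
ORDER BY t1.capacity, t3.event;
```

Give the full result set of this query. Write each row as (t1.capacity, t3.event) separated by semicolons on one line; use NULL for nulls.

(80, Concert); (200, Panel); (300, Concert)

Joins associate left-to-right: venues LEFT JOIN pairs on venue_id gives 7 intermediate row(s).
Then INNER JOIN `bookings t3` on grp_id: keep only rows whose t2.grp_id appears in t3.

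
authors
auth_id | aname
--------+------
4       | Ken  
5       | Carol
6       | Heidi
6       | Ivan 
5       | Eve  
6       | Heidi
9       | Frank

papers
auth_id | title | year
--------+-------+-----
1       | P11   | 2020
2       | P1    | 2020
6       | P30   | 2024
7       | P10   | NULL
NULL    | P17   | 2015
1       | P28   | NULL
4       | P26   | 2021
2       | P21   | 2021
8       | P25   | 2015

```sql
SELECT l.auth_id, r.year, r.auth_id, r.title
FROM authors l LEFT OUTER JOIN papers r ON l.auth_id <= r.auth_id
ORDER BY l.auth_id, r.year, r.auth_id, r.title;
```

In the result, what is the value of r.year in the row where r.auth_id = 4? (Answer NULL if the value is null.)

2021

LEFT JOIN keeps every row from `authors`; unmatched rows get NULL for `papers`'s columns.
Matching on l.auth_id <= r.auth_id. A NULL in a compared column never satisfies the condition.
- l (auth_id=4) pairs with 4 row(s) of r.
- l (auth_id=5) pairs with 3 row(s) of r.
- l (auth_id=6) pairs with 3 row(s) of r.
- l (auth_id=6) pairs with 3 row(s) of r.
- l (auth_id=5) pairs with 3 row(s) of r.
- l (auth_id=6) pairs with 3 row(s) of r.
- l (auth_id=9) has no partner → padded with NULL.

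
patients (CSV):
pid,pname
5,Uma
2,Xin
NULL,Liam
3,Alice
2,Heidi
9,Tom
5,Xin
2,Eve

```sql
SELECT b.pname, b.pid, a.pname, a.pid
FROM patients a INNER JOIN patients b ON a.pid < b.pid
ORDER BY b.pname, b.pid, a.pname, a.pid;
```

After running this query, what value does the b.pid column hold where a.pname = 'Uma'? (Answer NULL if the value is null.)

INNER JOIN keeps only pairs where the ON condition holds.
Matching on a.pid < b.pid. A NULL in a compared column never satisfies the condition.
- a[0] pid=5 → 1 match(es) in b → 1 row(s).
- a[1] pid=2 → 4 match(es) in b → 4 row(s).
- a[2] pid=NULL → no match; dropped.
- a[3] pid=3 → 3 match(es) in b → 3 row(s).
- a[4] pid=2 → 4 match(es) in b → 4 row(s).
- a[5] pid=9 → no match; dropped.
- a[6] pid=5 → 1 match(es) in b → 1 row(s).
- a[7] pid=2 → 4 match(es) in b → 4 row(s).

9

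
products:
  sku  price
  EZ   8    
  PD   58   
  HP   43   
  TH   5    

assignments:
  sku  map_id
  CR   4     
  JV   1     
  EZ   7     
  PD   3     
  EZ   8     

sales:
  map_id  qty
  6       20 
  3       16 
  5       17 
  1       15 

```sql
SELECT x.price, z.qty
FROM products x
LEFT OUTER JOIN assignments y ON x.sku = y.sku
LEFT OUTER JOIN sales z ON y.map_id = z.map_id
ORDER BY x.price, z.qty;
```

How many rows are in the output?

Step 1 — x LEFT JOIN y on sku → 5 row(s).
Then LEFT JOIN `sales z` on map_id: each of those 5 rows is kept; rows whose y.map_id has no match in z get NULL for z's columns.
Result: 5 row(s).

5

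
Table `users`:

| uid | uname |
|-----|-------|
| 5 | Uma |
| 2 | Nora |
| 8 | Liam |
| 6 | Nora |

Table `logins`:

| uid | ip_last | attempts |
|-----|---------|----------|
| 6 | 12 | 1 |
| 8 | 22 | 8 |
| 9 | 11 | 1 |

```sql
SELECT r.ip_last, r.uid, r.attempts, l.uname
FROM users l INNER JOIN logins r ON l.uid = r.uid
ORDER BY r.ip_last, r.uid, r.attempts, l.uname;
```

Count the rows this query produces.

INNER JOIN keeps only pairs where the ON condition holds.
Matching on l.uid = r.uid.
- l row (uid=5): no match → dropped.
- l row (uid=2): no match → dropped.
- l row (uid=8): matches 1 r row(s) → 1 output row(s).
- l row (uid=6): matches 1 r row(s) → 1 output row(s).
Total: 2 rows.

2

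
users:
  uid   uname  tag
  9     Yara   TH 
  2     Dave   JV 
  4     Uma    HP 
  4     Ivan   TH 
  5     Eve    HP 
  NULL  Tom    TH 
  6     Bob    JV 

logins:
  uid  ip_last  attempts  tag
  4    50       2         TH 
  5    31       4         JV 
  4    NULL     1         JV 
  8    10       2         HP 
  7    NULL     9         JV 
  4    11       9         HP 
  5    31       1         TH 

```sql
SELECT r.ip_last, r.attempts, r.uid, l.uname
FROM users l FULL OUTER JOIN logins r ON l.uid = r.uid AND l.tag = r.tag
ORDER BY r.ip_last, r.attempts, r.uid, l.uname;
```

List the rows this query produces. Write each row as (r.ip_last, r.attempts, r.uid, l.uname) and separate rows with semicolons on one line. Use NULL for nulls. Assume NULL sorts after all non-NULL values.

(10, 2, 8, NULL); (11, 9, 4, Uma); (31, 1, 5, NULL); (31, 4, 5, NULL); (50, 2, 4, Ivan); (NULL, 1, 4, NULL); (NULL, 9, 7, NULL); (NULL, NULL, NULL, Bob); (NULL, NULL, NULL, Dave); (NULL, NULL, NULL, Eve); (NULL, NULL, NULL, Tom); (NULL, NULL, NULL, Yara)

FULL OUTER JOIN keeps every row from both sides; unmatched rows get NULL for the other side's columns.
Matching on l.uid = r.uid AND l.tag = r.tag. A NULL in a compared column never satisfies the condition.
Matched pairs: 2; unmatched l rows kept: 5; unmatched r rows kept: 5.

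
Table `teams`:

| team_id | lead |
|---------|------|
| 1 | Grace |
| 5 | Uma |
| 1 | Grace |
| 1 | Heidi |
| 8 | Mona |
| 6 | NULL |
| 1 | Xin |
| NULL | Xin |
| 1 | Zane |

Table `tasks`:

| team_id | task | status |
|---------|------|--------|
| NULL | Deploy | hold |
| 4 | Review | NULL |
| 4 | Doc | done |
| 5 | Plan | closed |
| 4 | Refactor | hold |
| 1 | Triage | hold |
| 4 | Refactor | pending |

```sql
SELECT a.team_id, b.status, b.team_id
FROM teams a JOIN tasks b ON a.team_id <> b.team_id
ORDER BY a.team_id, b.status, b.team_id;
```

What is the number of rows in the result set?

42

INNER JOIN keeps only pairs where the ON condition holds.
Matching on a.team_id <> b.team_id. A NULL in a compared column never satisfies the condition.
- a[0] team_id=1 → 5 match(es) in b → 5 row(s).
- a[1] team_id=5 → 5 match(es) in b → 5 row(s).
- a[2] team_id=1 → 5 match(es) in b → 5 row(s).
- a[3] team_id=1 → 5 match(es) in b → 5 row(s).
- a[4] team_id=8 → 6 match(es) in b → 6 row(s).
- a[5] team_id=6 → 6 match(es) in b → 6 row(s).
- a[6] team_id=1 → 5 match(es) in b → 5 row(s).
- a[7] team_id=NULL → no match; dropped.
- a[8] team_id=1 → 5 match(es) in b → 5 row(s).
Total: 42 rows.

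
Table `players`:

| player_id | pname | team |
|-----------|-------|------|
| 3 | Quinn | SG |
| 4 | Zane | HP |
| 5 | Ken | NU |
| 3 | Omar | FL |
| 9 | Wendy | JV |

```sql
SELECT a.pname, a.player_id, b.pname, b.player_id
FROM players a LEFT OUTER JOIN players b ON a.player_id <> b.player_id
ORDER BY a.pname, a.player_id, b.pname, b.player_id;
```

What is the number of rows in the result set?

18

LEFT JOIN keeps every row from `players a`; unmatched rows get NULL for `players b`'s columns.
Matching on a.player_id <> b.player_id.
- a (player_id=3) pairs with 3 row(s) of b.
- a (player_id=4) pairs with 4 row(s) of b.
- a (player_id=5) pairs with 4 row(s) of b.
- a (player_id=3) pairs with 3 row(s) of b.
- a (player_id=9) pairs with 4 row(s) of b.
Total: 18 rows.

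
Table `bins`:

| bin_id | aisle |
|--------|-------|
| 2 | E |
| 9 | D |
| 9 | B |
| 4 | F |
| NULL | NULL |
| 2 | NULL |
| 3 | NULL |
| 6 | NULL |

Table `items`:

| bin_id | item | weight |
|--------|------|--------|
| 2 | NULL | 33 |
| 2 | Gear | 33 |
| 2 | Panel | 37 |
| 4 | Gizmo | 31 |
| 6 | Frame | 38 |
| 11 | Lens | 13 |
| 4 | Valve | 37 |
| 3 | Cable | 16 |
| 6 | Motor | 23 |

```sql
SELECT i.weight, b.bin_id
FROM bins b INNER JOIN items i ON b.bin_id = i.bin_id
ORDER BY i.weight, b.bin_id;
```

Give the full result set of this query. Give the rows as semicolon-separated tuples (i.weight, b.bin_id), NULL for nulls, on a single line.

(16, 3); (23, 6); (31, 4); (33, 2); (33, 2); (33, 2); (33, 2); (37, 2); (37, 2); (37, 4); (38, 6)

INNER JOIN keeps only pairs where the ON condition holds.
Matching on b.bin_id = i.bin_id. A NULL in a compared column never satisfies the condition.
- b row (bin_id=2): matches 3 i row(s) → 3 output row(s).
- b row (bin_id=9): no match → dropped.
- b row (bin_id=9): no match → dropped.
- b row (bin_id=4): matches 2 i row(s) → 2 output row(s).
- b row (bin_id=NULL): no match → dropped.
- b row (bin_id=2): matches 3 i row(s) → 3 output row(s).
- b row (bin_id=3): matches 1 i row(s) → 1 output row(s).
- b row (bin_id=6): matches 2 i row(s) → 2 output row(s).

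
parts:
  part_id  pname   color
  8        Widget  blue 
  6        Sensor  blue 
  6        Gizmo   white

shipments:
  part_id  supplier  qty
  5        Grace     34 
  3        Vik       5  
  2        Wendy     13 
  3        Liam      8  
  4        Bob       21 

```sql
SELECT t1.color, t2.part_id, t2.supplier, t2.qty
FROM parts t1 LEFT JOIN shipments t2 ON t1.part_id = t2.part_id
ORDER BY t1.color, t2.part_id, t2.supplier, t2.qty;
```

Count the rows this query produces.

3

LEFT JOIN keeps every row from `parts`; unmatched rows get NULL for `shipments`'s columns.
Matching on t1.part_id = t2.part_id.
- t1 row (part_id=8): no match → kept, t2 columns NULL.
- t1 row (part_id=6): no match → kept, t2 columns NULL.
- t1 row (part_id=6): no match → kept, t2 columns NULL.
Total: 0 matched + 3 padded = 3 rows.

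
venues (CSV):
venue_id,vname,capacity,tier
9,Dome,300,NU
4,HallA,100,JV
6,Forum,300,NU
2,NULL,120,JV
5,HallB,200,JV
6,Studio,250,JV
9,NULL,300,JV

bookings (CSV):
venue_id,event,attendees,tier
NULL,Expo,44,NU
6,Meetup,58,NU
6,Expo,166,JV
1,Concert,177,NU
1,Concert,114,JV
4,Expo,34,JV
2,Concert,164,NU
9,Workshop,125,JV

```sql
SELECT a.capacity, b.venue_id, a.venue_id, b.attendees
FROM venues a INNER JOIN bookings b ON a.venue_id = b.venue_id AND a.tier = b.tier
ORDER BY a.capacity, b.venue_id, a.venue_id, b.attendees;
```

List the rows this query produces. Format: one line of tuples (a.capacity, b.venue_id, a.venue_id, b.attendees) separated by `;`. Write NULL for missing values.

(100, 4, 4, 34); (250, 6, 6, 166); (300, 6, 6, 58); (300, 9, 9, 125)

INNER JOIN keeps only pairs where the ON condition holds.
Matching on a.venue_id = b.venue_id AND a.tier = b.tier. A NULL in a compared column never satisfies the condition.
- a row (venue_id=9, tier=NU): no match → dropped.
- a row (venue_id=4, tier=JV): matches 1 b row(s) → 1 output row(s).
- a row (venue_id=6, tier=NU): matches 1 b row(s) → 1 output row(s).
- a row (venue_id=2, tier=JV): no match → dropped.
- a row (venue_id=5, tier=JV): no match → dropped.
- a row (venue_id=6, tier=JV): matches 1 b row(s) → 1 output row(s).
- a row (venue_id=9, tier=JV): matches 1 b row(s) → 1 output row(s).
After projecting and ordering:
a.capacity | b.venue_id | a.venue_id | b.attendees
100 | 4 | 4 | 34
250 | 6 | 6 | 166
300 | 6 | 6 | 58
300 | 9 | 9 | 125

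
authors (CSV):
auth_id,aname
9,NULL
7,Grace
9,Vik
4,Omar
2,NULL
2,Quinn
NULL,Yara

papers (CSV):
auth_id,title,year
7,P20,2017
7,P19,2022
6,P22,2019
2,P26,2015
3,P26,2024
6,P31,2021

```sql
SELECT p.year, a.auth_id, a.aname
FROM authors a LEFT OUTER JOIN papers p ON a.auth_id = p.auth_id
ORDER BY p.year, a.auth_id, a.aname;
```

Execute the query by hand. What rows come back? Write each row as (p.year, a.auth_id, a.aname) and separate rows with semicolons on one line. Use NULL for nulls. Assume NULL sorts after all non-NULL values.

LEFT JOIN keeps every row from `authors`; unmatched rows get NULL for `papers`'s columns.
Matching on a.auth_id = p.auth_id. A NULL in a compared column never satisfies the condition.
- a row (auth_id=9): no match → kept, p columns NULL.
- a row (auth_id=7): matches 2 p row(s) → 2 output row(s).
- a row (auth_id=9): no match → kept, p columns NULL.
- a row (auth_id=4): no match → kept, p columns NULL.
- a row (auth_id=2): matches 1 p row(s) → 1 output row(s).
- a row (auth_id=2): matches 1 p row(s) → 1 output row(s).
- a row (auth_id=NULL): no match → kept, p columns NULL.
After projecting and ordering:
p.year | a.auth_id | a.aname
2015 | 2 | Quinn
2015 | 2 | NULL
2017 | 7 | Grace
2022 | 7 | Grace
NULL | 4 | Omar
NULL | 9 | Vik
NULL | 9 | NULL
NULL | NULL | Yara

(2015, 2, Quinn); (2015, 2, NULL); (2017, 7, Grace); (2022, 7, Grace); (NULL, 4, Omar); (NULL, 9, Vik); (NULL, 9, NULL); (NULL, NULL, Yara)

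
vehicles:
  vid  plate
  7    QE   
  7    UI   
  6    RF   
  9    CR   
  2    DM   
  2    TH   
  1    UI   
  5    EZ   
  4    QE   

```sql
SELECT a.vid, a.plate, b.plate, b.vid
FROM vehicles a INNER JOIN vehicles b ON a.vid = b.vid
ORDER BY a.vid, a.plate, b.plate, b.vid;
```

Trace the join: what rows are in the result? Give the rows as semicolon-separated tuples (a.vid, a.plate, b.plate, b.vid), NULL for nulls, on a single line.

INNER JOIN keeps only pairs where the ON condition holds.
Matching on a.vid = b.vid.
- a (vid=7) pairs with 2 row(s) of b.
- a (vid=7) pairs with 2 row(s) of b.
- a (vid=6) pairs with 1 row(s) of b.
- a (vid=9) pairs with 1 row(s) of b.
- a (vid=2) pairs with 2 row(s) of b.
- a (vid=2) pairs with 2 row(s) of b.
- a (vid=1) pairs with 1 row(s) of b.
- a (vid=5) pairs with 1 row(s) of b.
- a (vid=4) pairs with 1 row(s) of b.

(1, UI, UI, 1); (2, DM, DM, 2); (2, DM, TH, 2); (2, TH, DM, 2); (2, TH, TH, 2); (4, QE, QE, 4); (5, EZ, EZ, 5); (6, RF, RF, 6); (7, QE, QE, 7); (7, QE, UI, 7); (7, UI, QE, 7); (7, UI, UI, 7); (9, CR, CR, 9)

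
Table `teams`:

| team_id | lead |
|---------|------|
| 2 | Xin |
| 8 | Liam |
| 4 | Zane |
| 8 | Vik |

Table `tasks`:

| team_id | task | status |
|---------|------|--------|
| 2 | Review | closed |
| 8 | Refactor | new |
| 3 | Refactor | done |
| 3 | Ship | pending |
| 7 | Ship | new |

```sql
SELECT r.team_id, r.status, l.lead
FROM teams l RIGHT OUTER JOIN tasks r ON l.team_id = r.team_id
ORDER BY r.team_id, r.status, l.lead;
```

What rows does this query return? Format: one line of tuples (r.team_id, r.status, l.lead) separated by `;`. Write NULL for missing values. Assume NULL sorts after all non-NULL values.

RIGHT JOIN keeps every row from `tasks`; unmatched rows get NULL for `teams`'s columns.
Matching on l.team_id = r.team_id.
- l row (team_id=2): matches 1 r row(s) → 1 output row(s).
- l row (team_id=8): matches 1 r row(s) → 1 output row(s).
- l row (team_id=4): no match.
- l row (team_id=8): matches 1 r row(s) → 1 output row(s).
- 3 r row(s) had no l match → kept, l columns NULL.
After projecting and ordering:
r.team_id | r.status | l.lead
2 | closed | Xin
3 | done | NULL
3 | pending | NULL
7 | new | NULL
8 | new | Liam
8 | new | Vik

(2, closed, Xin); (3, done, NULL); (3, pending, NULL); (7, new, NULL); (8, new, Liam); (8, new, Vik)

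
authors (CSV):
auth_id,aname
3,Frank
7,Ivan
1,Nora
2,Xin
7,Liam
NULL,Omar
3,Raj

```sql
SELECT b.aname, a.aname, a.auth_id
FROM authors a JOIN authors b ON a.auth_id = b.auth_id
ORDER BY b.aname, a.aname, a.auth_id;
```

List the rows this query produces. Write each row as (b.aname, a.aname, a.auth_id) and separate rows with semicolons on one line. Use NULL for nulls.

INNER JOIN keeps only pairs where the ON condition holds.
Matching on a.auth_id = b.auth_id. A NULL in a compared column never satisfies the condition.
- a row (auth_id=3): matches 2 b row(s) → 2 output row(s).
- a row (auth_id=7): matches 2 b row(s) → 2 output row(s).
- a row (auth_id=1): matches 1 b row(s) → 1 output row(s).
- a row (auth_id=2): matches 1 b row(s) → 1 output row(s).
- a row (auth_id=7): matches 2 b row(s) → 2 output row(s).
- a row (auth_id=NULL): no match → dropped.
- a row (auth_id=3): matches 2 b row(s) → 2 output row(s).
After projecting and ordering:
b.aname | a.aname | a.auth_id
Frank | Frank | 3
Frank | Raj | 3
Ivan | Ivan | 7
Ivan | Liam | 7
Liam | Ivan | 7
Liam | Liam | 7
Nora | Nora | 1
Raj | Frank | 3
Raj | Raj | 3
Xin | Xin | 2

(Frank, Frank, 3); (Frank, Raj, 3); (Ivan, Ivan, 7); (Ivan, Liam, 7); (Liam, Ivan, 7); (Liam, Liam, 7); (Nora, Nora, 1); (Raj, Frank, 3); (Raj, Raj, 3); (Xin, Xin, 2)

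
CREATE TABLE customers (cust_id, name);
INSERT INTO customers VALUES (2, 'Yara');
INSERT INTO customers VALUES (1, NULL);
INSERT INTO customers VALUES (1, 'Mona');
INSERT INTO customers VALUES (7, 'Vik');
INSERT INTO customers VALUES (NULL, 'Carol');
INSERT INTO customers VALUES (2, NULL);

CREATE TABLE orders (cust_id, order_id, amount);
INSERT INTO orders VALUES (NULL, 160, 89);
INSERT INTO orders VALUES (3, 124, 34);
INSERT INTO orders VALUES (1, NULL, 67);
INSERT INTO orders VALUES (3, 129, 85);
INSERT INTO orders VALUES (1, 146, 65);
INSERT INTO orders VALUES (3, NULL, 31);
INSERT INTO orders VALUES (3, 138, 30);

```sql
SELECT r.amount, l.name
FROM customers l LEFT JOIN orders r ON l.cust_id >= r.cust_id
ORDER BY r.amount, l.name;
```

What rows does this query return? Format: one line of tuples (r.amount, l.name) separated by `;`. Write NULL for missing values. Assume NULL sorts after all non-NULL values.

LEFT JOIN keeps every row from `customers`; unmatched rows get NULL for `orders`'s columns.
Matching on l.cust_id >= r.cust_id. A NULL in a compared column never satisfies the condition.
Matched pairs: 14; unmatched l rows kept: 1.

(30, Vik); (31, Vik); (34, Vik); (65, Mona); (65, Vik); (65, Yara); (65, NULL); (65, NULL); (67, Mona); (67, Vik); (67, Yara); (67, NULL); (67, NULL); (85, Vik); (NULL, Carol)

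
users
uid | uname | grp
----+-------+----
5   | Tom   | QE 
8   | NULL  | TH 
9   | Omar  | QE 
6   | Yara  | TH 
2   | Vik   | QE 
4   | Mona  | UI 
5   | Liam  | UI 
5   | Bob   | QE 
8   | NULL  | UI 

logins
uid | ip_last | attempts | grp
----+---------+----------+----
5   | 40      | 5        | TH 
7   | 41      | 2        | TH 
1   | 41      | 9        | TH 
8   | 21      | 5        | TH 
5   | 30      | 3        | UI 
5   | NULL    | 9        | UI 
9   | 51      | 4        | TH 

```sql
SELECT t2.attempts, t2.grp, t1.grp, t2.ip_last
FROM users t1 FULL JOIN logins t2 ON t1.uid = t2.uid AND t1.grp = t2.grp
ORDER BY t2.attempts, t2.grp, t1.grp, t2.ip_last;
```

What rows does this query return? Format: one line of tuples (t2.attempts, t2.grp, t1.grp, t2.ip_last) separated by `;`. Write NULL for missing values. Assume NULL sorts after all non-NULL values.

FULL OUTER JOIN keeps every row from both sides; unmatched rows get NULL for the other side's columns.
Matching on t1.uid = t2.uid AND t1.grp = t2.grp.
Matched pairs: 3; unmatched t1 rows kept: 7; unmatched t2 rows kept: 4.

(2, TH, NULL, 41); (3, UI, UI, 30); (4, TH, NULL, 51); (5, TH, TH, 21); (5, TH, NULL, 40); (9, TH, NULL, 41); (9, UI, UI, NULL); (NULL, NULL, QE, NULL); (NULL, NULL, QE, NULL); (NULL, NULL, QE, NULL); (NULL, NULL, QE, NULL); (NULL, NULL, TH, NULL); (NULL, NULL, UI, NULL); (NULL, NULL, UI, NULL)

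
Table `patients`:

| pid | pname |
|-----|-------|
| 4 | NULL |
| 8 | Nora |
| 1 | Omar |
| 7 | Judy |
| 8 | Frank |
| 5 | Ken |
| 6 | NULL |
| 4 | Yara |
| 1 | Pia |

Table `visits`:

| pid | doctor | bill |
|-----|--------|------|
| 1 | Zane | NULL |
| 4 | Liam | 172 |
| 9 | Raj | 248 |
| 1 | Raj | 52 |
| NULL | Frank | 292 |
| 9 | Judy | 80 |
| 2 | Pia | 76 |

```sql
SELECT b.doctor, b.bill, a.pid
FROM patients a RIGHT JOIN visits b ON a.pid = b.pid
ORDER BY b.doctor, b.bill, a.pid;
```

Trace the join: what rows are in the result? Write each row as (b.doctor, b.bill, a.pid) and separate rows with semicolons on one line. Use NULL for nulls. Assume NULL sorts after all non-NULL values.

RIGHT JOIN keeps every row from `visits`; unmatched rows get NULL for `patients`'s columns.
Matching on a.pid = b.pid. A NULL in a compared column never satisfies the condition.
- a (pid=4) pairs with 1 row(s) of b.
- a (pid=8) has no partner in b.
- a (pid=1) pairs with 2 row(s) of b.
- a (pid=7) has no partner in b.
- a (pid=8) has no partner in b.
- a (pid=5) has no partner in b.
- a (pid=6) has no partner in b.
- a (pid=4) pairs with 1 row(s) of b.
- a (pid=1) pairs with 2 row(s) of b.
- plus 4 unmatched b row(s), each kept with NULL a columns.
After projecting and ordering:
b.doctor | b.bill | a.pid
Frank | 292 | NULL
Judy | 80 | NULL
Liam | 172 | 4
Liam | 172 | 4
Pia | 76 | NULL
Raj | 52 | 1
Raj | 52 | 1
Raj | 248 | NULL
Zane | NULL | 1
Zane | NULL | 1

(Frank, 292, NULL); (Judy, 80, NULL); (Liam, 172, 4); (Liam, 172, 4); (Pia, 76, NULL); (Raj, 52, 1); (Raj, 52, 1); (Raj, 248, NULL); (Zane, NULL, 1); (Zane, NULL, 1)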